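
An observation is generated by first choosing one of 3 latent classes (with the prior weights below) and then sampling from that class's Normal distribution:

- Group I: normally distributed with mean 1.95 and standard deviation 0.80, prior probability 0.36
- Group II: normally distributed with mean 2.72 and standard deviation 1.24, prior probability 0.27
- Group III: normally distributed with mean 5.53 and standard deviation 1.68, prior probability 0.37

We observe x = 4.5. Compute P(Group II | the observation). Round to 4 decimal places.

Apply Bayes' rule: the posterior for each component is proportional to its prior times its likelihood at x.
Evaluate each component's likelihood at the observed value:
  p_I = 0.00310149
  p_II = 0.114824
  p_III = 0.196779
Multiply by the mixture weights:
  P(Z=I)·p_I = 0.36 × 0.00310149 = 0.00111654
  P(Z=II)·p_II = 0.27 × 0.114824 = 0.0310024
  P(Z=III)·p_III = 0.37 × 0.196779 = 0.0728081
Marginal: 0.00111654 + 0.0310024 + 0.0728081 = 0.104927
P(Group II | data) ≈ 0.2955

0.2955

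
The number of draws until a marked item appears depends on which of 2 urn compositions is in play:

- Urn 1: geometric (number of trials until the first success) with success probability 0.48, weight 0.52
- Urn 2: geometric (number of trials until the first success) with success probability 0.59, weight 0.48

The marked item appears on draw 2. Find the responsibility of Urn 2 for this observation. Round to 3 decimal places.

P(component k | x) = π_k·f_k(x) / marginal(x), where marginal(x) = Σ_j π_j·f_j(x).
Geometric probabilities:
  f_1 = 0.2496
  f_2 = 0.2419
Prior × likelihood for each component:
  π_1·f_1 = 0.52 × 0.2496 = 0.129792
  π_2·f_2 = 0.48 × 0.2419 = 0.116112
Marginal: 0.129792 + 0.116112 = 0.245904
Responsibility of Urn 2: 0.116112 / 0.245904 ≈ 0.472

0.472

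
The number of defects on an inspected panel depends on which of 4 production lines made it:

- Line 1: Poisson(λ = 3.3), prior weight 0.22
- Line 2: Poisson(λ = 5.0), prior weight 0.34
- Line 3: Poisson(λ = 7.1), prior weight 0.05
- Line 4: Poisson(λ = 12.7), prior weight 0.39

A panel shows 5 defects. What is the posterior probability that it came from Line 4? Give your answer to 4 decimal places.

0.0343

The responsibility of component k is π_k f_k(x) divided by Σ_j π_j f_j(x).
Component likelihoods at x = 5 defects:
  f_1 = 0.120286
  f_2 = 0.175467
  f_3 = 0.124057
  f_4 = 0.00840035
Weight by the priors:
  π_1·f_1 = 0.22 × 0.120286 = 0.026463
  π_2·f_2 = 0.34 × 0.175467 = 0.0596589
  π_3·f_3 = 0.05 × 0.124057 = 0.00620283
  π_4·f_4 = 0.39 × 0.00840035 = 0.00327614
Evidence: 0.026463 + 0.0596589 + 0.00620283 + 0.00327614 = 0.0956009
P(Line 4 | x) ≈ 0.0343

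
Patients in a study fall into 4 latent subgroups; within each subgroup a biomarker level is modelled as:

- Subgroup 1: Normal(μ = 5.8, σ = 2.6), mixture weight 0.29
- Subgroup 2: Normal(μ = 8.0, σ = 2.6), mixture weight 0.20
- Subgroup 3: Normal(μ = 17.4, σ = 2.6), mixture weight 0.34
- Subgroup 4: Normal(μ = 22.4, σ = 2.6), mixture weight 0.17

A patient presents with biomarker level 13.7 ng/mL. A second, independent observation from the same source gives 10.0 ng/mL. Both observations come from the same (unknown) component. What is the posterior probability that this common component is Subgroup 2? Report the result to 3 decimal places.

P(component k | x) = π_k·f_k(x) / marginal(x), where marginal(x) = Σ_j π_j·f_j(x).
Since both observations come from the same component, the likelihood for component k is f_k(x₁)·f_k(x₂).
  f_1 = [(1/(2.6·√(2π)))·exp(−(13.7−5.8)²/(2·2.6²)) = 0.153439·exp(-4.61612) = 0.00151768] × [0.0416196] = 6.31651e-05
  f_2 = [(1/(2.6·√(2π)))·exp(−(13.7−8.0)²/(2·2.6²)) = 0.153439·exp(-2.40311) = 0.0138765] × [0.114142] = 0.0015839
  f_3 = [(1/(2.6·√(2π)))·exp(−(13.7−17.4)²/(2·2.6²)) = 0.153439·exp(-1.01257) = 0.0557419] × [0.00267249] = 0.000148969
  f_4 = [(1/(2.6·√(2π)))·exp(−(13.7−22.4)²/(2·2.6²)) = 0.153439·exp(-5.59837) = 0.000568322] × [1.76523e-06] = 1.00322e-09
Weight by the priors:
  π_1·f_1 = 0.29 × 6.31651e-05 = 1.83179e-05
  π_2·f_2 = 0.20 × 0.0015839 = 0.00031678
  π_3·f_3 = 0.34 × 0.000148969 = 5.06496e-05
  π_4·f_4 = 0.17 × 1.00322e-09 = 1.70547e-10
Evidence: 1.83179e-05 + 0.00031678 + 5.06496e-05 + 1.70547e-10 = 0.000385748
So the posterior for Subgroup 2 is 0.00031678 / 0.000385748 ≈ 0.821.

0.821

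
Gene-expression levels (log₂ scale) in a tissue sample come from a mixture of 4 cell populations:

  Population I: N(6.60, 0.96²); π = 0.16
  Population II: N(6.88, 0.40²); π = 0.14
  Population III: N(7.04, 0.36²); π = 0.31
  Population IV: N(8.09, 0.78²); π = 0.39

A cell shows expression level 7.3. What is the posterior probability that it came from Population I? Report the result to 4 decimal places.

Apply Bayes' rule: the posterior for each component is proportional to its prior times its likelihood at x.
Component likelihoods at x = 7.3:
  f_I = 0.318556
  f_II = 0.574705
  f_III = 0.853773
  f_IV = 0.306242
Multiply by the mixture weights:
  w_I·f_I = 0.16 × 0.318556 = 0.0509689
  w_II·f_II = 0.14 × 0.574705 = 0.0804587
  w_III·f_III = 0.31 × 0.853773 = 0.26467
  w_IV·f_IV = 0.39 × 0.306242 = 0.119434
Sum: 0.0509689 + 0.0804587 + 0.26467 + 0.119434 = 0.515532
P(Population I | data) = 0.0509689 / 0.515532 ≈ 0.0989

0.0989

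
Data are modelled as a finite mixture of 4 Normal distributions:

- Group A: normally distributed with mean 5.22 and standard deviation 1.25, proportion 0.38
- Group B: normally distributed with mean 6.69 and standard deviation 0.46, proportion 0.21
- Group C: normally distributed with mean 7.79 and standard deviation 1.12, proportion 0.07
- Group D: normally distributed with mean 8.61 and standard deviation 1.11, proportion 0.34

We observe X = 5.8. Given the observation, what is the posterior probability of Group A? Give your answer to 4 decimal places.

0.7407

P(component k | x) = π_k·f_k(x) / marginal(x), where marginal(x) = Σ_j π_j·f_j(x).
Evaluate each component's likelihood at the observed value:
  f_A = (1/(1.25·√(2π)))·exp(−(5.8−5.22)²/(2·1.25²)) = 0.319154·exp(-0.10765) = 0.286582
  f_B = (1/(0.46·√(2π)))·exp(−(5.8−6.69)²/(2·0.46²)) = 0.867266·exp(-1.87169) = 0.13344
  f_C = (1/(1.12·√(2π)))·exp(−(5.8−7.79)²/(2·1.12²)) = 0.356198·exp(-1.57848) = 0.0734793
  f_D = (1/(1.11·√(2π)))·exp(−(5.8−8.61)²/(2·1.11²)) = 0.359407·exp(-3.20433) = 0.014587
Unnormalised posteriors:
  π_A·f_A = 0.38 × 0.286582 = 0.108901
  π_B·f_B = 0.21 × 0.13344 = 0.0280224
  π_C·f_C = 0.07 × 0.0734793 = 0.00514355
  π_D·f_D = 0.34 × 0.014587 = 0.00495958
Normaliser: 0.108901 + 0.0280224 + 0.00514355 + 0.00495958 = 0.147027
Responsibility of Group A: 0.108901 / 0.147027 ≈ 0.7407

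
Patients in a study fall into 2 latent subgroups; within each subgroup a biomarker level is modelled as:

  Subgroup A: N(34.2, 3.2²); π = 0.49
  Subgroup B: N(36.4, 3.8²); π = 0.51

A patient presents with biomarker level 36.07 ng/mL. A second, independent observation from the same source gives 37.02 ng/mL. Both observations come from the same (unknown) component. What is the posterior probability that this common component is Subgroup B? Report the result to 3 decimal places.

0.559

Apply Bayes' rule: the posterior for each component is proportional to its prior times its likelihood at x.
Since both observations come from the same component, the likelihood for component k is f_k(x₁)·f_k(x₂).
  f_A = [(1/(3.2·√(2π)))·exp(−(36.07−34.2)²/(2·3.2²)) = 0.124669·exp(-0.17075) = 0.105101] × [0.0845519] = 0.00888646
  f_B = [(1/(3.8·√(2π)))·exp(−(36.07−36.4)²/(2·3.8²)) = 0.104985·exp(-0.00377) = 0.10459] × [0.103597] = 0.0108351
Weight by the priors:
  P(Z=A)·f_A = 0.49 × 0.00888646 = 0.00435437
  P(Z=B)·f_B = 0.51 × 0.0108351 = 0.00552592
Marginal: 0.00435437 + 0.00552592 = 0.00988029
P(Subgroup B | data) = 0.00552592 / 0.00988029 ≈ 0.559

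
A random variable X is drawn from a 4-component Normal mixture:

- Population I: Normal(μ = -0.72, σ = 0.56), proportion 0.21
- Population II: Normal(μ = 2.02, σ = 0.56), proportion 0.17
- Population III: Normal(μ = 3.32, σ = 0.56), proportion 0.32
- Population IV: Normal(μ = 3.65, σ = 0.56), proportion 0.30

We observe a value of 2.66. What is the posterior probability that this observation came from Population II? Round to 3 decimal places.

0.284

P(component k | x) = w_k·f_k(x) / marginal(x), where marginal(x) = Σ_j w_j·f_j(x).
Evaluate each component's likelihood at the observed value:
  p_I = 8.75148e-09
  p_II = 0.370767
  p_III = 0.355711
  p_IV = 0.149303
Weight by the priors:
  w_I·p_I = 0.21 × 8.75148e-09 = 1.83781e-09
  w_II·p_II = 0.17 × 0.370767 = 0.0630304
  w_III·p_III = 0.32 × 0.355711 = 0.113828
  w_IV·p_IV = 0.30 × 0.149303 = 0.0447908
Denominator: 1.83781e-09 + 0.0630304 + 0.113828 + 0.0447908 = 0.221649
P(Population II | the observation) = 0.0630304 / 0.221649 ≈ 0.284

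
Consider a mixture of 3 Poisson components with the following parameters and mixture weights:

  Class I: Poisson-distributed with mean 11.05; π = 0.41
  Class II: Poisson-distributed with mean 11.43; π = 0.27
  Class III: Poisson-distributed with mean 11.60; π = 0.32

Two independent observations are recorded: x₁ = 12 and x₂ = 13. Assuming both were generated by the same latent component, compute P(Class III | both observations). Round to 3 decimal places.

0.338

The responsibility of component k is w_k f_k(x) divided by Σ_j w_j f_j(x).
Since both observations come from the same component, the likelihood for component k is f_k(x₁)·f_k(x₂).
  L_I = [e^(−11.05)·11.05^12/12! = 0.109915] × [0.0934276] = 0.0102691
  L_II = [e^(−11.43)·11.43^12/12! = 0.11278] × [0.0991596] = 0.0111832
  L_III = [e^(−11.60)·11.60^12/12! = 0.113591] × [0.101358] = 0.0115133
Prior × likelihood for each component:
  w_I·L_I = 0.41 × 0.0102691 = 0.00421032
  w_II·L_II = 0.27 × 0.0111832 = 0.00301947
  w_III·L_III = 0.32 × 0.0115133 = 0.00368426
Marginal: 0.00421032 + 0.00301947 + 0.00368426 = 0.0109141
Responsibility of Class III: 0.00368426 / 0.0109141 ≈ 0.338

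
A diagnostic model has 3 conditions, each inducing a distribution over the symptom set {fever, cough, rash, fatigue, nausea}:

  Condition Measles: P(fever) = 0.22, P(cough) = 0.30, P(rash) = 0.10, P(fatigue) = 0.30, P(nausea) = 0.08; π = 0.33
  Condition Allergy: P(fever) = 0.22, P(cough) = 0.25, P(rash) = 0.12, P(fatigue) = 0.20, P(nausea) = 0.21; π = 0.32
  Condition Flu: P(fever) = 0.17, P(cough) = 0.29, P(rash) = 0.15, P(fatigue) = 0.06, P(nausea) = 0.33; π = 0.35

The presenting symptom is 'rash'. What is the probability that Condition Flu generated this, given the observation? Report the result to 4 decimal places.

0.4237

Apply Bayes' rule: the posterior for each component is proportional to its prior times its likelihood at x.
Categorical probabilities:
  L_Measles = 0.1
  L_Allergy = 0.12
  L_Flu = 0.15
Unnormalised posteriors:
  π_Measles·L_Measles = 0.33 × 0.1 = 0.033
  π_Allergy·L_Allergy = 0.32 × 0.12 = 0.0384
  π_Flu·L_Flu = 0.35 × 0.15 = 0.0525
Evidence: 0.033 + 0.0384 + 0.0525 = 0.1239
P(Condition Flu | 'rash') = 0.0525 / 0.1239 ≈ 0.4237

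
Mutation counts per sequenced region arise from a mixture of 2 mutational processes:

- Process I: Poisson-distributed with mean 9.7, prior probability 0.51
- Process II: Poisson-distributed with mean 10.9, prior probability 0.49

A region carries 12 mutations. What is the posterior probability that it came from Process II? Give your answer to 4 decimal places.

Posterior ∝ prior × likelihood, so P(k | x) ∝ w_k f_k(x); normalise over all components.
Component likelihoods at x = 12 mutations:
  L_I = 0.0887702
  L_II = 0.108385
Unnormalised posteriors:
  w_I·L_I = 0.51 × 0.0887702 = 0.0452728
  w_II·L_II = 0.49 × 0.108385 = 0.0531089
Denominator: 0.0452728 + 0.0531089 = 0.0983817
Responsibility of Process II: 0.0531089 / 0.0983817 ≈ 0.5398

0.5398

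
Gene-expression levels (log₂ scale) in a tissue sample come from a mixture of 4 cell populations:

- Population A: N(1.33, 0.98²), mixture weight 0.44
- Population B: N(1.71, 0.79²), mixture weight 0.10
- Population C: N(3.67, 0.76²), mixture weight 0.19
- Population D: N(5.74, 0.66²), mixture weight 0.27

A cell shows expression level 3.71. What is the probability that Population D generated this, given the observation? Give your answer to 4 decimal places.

0.0128

By Bayes' theorem, P(k | x) = π_k f_k(x) / Σ_j π_j f_j(x).
Evaluate each component's likelihood at the observed value:
  f_A = (1/(0.98·√(2π)))·exp(−(3.71−1.33)²/(2·0.98²)) = 0.407084·exp(-2.94898) = 0.0213284
  f_B = (1/(0.79·√(2π)))·exp(−(3.71−1.71)²/(2·0.79²)) = 0.504990·exp(-3.20461) = 0.0204897
  f_C = (1/(0.76·√(2π)))·exp(−(3.71−3.67)²/(2·0.76²)) = 0.524924·exp(-0.00139) = 0.524198
  f_D = (1/(0.66·√(2π)))·exp(−(3.71−5.74)²/(2·0.66²)) = 0.604458·exp(-4.73014) = 0.00533447
Multiply by the mixture weights:
  π_A·f_A = 0.44 × 0.0213284 = 0.0093845
  π_B·f_B = 0.10 × 0.0204897 = 0.00204897
  π_C·f_C = 0.19 × 0.524198 = 0.0995975
  π_D·f_D = 0.27 × 0.00533447 = 0.00144031
Marginal: 0.0093845 + 0.00204897 + 0.0995975 + 0.00144031 = 0.112471
P(Population D | x) = 0.00144031 / 0.112471 ≈ 0.0128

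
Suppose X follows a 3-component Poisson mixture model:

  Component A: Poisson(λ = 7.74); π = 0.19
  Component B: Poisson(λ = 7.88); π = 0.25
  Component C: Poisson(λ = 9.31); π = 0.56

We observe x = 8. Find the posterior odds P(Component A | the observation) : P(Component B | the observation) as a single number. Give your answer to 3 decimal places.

Only the two components matter; the odds are (P(Z=i) f_i(x)) / (P(Z=j) f_j(x)).
Poisson probabilities:
  f_A = e^(−7.74)·7.74^8/8! = 0.138985
  f_B = e^(−7.88)·7.88^8/8! = 0.13946
  f_C = e^(−9.31)·9.31^8/8! = 0.126705
0.0264071 / 0.0348649 ≈ 0.757

0.757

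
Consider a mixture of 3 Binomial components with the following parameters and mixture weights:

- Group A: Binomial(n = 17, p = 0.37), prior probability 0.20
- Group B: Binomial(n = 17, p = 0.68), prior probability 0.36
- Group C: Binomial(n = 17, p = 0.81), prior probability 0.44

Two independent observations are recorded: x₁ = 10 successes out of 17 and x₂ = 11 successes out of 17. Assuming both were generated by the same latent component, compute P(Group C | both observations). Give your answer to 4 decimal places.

The responsibility of component k is π_k f_k(x) divided by Σ_j π_j f_j(x).
Since both observations come from the same component, the likelihood for component k is f_k(x₁)·f_k(x₂).
  f_A = [C(17,10)·0.37^10·0.63^7 = 19448·4.80858e-05·0.0393898 = 0.0368363] × [0.0137671] = 0.000507129
  f_B = [C(17,10)·0.68^10·0.32^7 = 19448·0.0211392·0.000343597 = 0.141258] × [0.19102] = 0.0269831
  f_C = [C(17,10)·0.81^10·0.19^7 = 19448·0.121577·8.93872e-06 = 0.0211349] × [0.0573373] = 0.00121182
Unnormalised posteriors:
  π_A·f_A = 0.20 × 0.000507129 = 0.000101426
  π_B·f_B = 0.36 × 0.0269831 = 0.00971392
  π_C·f_C = 0.44 × 0.00121182 = 0.0005332
Marginal: 0.000101426 + 0.00971392 + 0.0005332 = 0.0103485
So the posterior for Group C is 0.0005332 / 0.0103485 ≈ 0.0515.

0.0515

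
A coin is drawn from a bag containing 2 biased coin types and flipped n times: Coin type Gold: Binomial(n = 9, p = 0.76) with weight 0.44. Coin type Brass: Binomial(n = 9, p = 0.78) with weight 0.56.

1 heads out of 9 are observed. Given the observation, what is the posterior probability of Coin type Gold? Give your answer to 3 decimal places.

0.606

The responsibility of component k is π_k f_k(x) divided by Σ_j π_j f_j(x).
Evaluate each component's likelihood at the observed value:
  L_Gold = 7.52915e-05
  L_Brass = 3.85229e-05
Weight by the priors:
  π_Gold·L_Gold = 0.44 × 7.52915e-05 = 3.31283e-05
  π_Brass·L_Brass = 0.56 × 3.85229e-05 = 2.15728e-05
Marginal: 3.31283e-05 + 2.15728e-05 = 5.47011e-05
P(Coin type Gold | data) = 3.31283e-05 / 5.47011e-05 ≈ 0.606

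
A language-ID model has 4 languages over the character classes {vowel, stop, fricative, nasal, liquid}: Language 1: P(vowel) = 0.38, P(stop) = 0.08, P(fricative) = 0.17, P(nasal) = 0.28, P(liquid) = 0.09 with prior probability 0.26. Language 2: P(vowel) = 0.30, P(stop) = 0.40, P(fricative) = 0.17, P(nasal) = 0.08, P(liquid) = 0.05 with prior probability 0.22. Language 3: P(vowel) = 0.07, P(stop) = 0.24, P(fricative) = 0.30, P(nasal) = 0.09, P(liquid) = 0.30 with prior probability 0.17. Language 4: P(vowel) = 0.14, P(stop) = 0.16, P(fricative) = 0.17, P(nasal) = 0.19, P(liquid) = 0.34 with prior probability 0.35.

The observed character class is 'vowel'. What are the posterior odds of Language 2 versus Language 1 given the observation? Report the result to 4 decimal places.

Since P(k|x) ∝ π_k f_k(x), the posterior odds are π_i f_i(x) / (π_j f_j(x)).
Component likelihoods at x = 'vowel':
  L_1 = P(vowel | comp) = 0.38
  L_2 = P(vowel | comp) = 0.30
  L_3 = P(vowel | comp) = 0.07
  L_4 = P(vowel | comp) = 0.14
0.066 / 0.0988 ≈ 0.6680

0.6680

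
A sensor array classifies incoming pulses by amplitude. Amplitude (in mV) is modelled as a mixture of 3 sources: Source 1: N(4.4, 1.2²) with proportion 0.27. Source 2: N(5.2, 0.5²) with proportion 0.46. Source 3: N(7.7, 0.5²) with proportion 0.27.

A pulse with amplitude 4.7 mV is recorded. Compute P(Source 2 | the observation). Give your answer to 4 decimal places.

P(component k | x) = π_k·f_k(x) / marginal(x), where marginal(x) = Σ_j π_j·f_j(x).
Component likelihoods at x = 4.7 mV:
  f_1 = 0.322223
  f_2 = 0.483941
  f_3 = 1.21518e-08
Weight by the priors:
  π_1·f_1 = 0.27 × 0.322223 = 0.0870003
  π_2·f_2 = 0.46 × 0.483941 = 0.222613
  π_3·f_3 = 0.27 × 1.21518e-08 = 3.28098e-09
Denominator: 0.0870003 + 0.222613 + 3.28098e-09 = 0.309613
So the posterior for Source 2 is 0.222613 / 0.309613 ≈ 0.7190.

0.7190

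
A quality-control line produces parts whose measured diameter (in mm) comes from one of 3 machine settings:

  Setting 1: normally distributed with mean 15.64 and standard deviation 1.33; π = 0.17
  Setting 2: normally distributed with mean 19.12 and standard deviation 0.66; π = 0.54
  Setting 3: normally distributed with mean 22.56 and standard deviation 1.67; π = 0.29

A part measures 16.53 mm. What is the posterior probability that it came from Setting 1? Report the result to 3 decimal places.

0.994

P(component k | x) = w_k·f_k(x) / marginal(x), where marginal(x) = Σ_j w_j·f_j(x).
Evaluate each component's likelihood at the observed value:
  p_1 = (1/(1.33·√(2π)))·exp(−(16.53−15.64)²/(2·1.33²)) = 0.299957·exp(-0.22390) = 0.239785
  p_2 = (1/(0.66·√(2π)))·exp(−(16.53−19.12)²/(2·0.66²)) = 0.604458·exp(-7.69984) = 0.000273759
  p_3 = (1/(1.67·√(2π)))·exp(−(16.53−22.56)²/(2·1.67²)) = 0.238888·exp(-6.51886) = 0.000352443
Weight by the priors:
  w_1·p_1 = 0.17 × 0.239785 = 0.0407634
  w_2·p_2 = 0.54 × 0.000273759 = 0.00014783
  w_3·p_3 = 0.29 × 0.000352443 = 0.000102208
Sum: 0.0407634 + 0.00014783 + 0.000102208 = 0.0410134
P(Setting 1 | data) ≈ 0.994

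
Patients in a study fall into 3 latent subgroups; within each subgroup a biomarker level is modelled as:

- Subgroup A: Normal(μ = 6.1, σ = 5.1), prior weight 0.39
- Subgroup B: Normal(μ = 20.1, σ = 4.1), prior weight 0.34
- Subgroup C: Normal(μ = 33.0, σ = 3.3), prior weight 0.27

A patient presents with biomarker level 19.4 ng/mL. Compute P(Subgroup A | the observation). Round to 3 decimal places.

0.030

P(component k | x) = π_k·f_k(x) / marginal(x), where marginal(x) = Σ_j π_j·f_j(x).
Normal densities:
  p_A = 0.00260949
  p_B = 0.0958951
  p_C = 2.47904e-05
Prior × likelihood for each component:
  π_A·p_A = 0.39 × 0.00260949 = 0.0010177
  π_B·p_B = 0.34 × 0.0958951 = 0.0326043
  π_C·p_C = 0.27 × 2.47904e-05 = 6.6934e-06
Denominator: 0.0010177 + 0.0326043 + 6.6934e-06 = 0.0336287
So the posterior for Subgroup A is 0.0010177 / 0.0336287 ≈ 0.030.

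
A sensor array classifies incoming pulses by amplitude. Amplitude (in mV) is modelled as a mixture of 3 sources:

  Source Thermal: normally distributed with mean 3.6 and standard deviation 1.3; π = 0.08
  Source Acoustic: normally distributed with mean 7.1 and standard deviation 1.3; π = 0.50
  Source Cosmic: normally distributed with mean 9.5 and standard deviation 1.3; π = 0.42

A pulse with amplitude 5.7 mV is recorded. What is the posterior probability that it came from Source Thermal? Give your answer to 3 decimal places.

0.071

P(component k | x) = π_k·f_k(x) / marginal(x), where marginal(x) = Σ_j π_j·f_j(x).
Normal densities:
  f_Thermal = 0.0832392
  f_Acoustic = 0.171841
  f_Cosmic = 0.00428133
Unnormalised posteriors:
  π_Thermal·f_Thermal = 0.08 × 0.0832392 = 0.00665914
  π_Acoustic·f_Acoustic = 0.50 × 0.171841 = 0.0859206
  π_Cosmic·f_Cosmic = 0.42 × 0.00428133 = 0.00179816
Sum: 0.00665914 + 0.0859206 + 0.00179816 = 0.0943779
Responsibility of Source Thermal: 0.00665914 / 0.0943779 ≈ 0.071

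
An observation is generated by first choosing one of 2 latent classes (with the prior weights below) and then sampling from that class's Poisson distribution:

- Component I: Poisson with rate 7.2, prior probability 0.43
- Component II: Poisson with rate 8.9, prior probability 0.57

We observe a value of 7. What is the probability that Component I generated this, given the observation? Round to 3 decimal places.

0.484

By Bayes' theorem, P(k | x) = π_k f_k(x) / Σ_j π_j f_j(x).
Poisson probabilities:
  f_I = 0.148586
  f_II = 0.119696
Weight by the priors:
  π_I·f_I = 0.43 × 0.148586 = 0.0638918
  π_II·f_II = 0.57 × 0.119696 = 0.0682266
Sum: 0.0638918 + 0.0682266 = 0.132118
P(Component I | data) ≈ 0.484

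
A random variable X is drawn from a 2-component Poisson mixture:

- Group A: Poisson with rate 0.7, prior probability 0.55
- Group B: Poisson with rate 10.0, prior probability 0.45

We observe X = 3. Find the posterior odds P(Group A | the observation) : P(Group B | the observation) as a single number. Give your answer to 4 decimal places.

4.5855

The posterior odds equal the prior odds times the likelihood ratio: (π_i/π_j)·(f_i(x)/f_j(x)).
Component likelihoods at x = 3:
  f_A = 0.0283881
  f_B = 0.00756665
Odds = (0.55/0.45) × (0.0283881/0.00756665) = 1.22222 × 3.75174 ≈ 4.5855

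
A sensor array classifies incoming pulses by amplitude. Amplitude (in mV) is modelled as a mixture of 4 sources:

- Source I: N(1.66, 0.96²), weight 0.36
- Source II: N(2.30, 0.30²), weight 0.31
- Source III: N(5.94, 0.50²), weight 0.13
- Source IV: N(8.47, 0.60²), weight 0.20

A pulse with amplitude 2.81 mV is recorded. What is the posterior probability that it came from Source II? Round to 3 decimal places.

0.571

Posterior ∝ prior × likelihood, so P(k | x) ∝ π_k f_k(x); normalise over all components.
Normal densities:
  p_I = (1/(0.96·√(2π)))·exp(−(2.81−1.66)²/(2·0.96²)) = 0.415565·exp(-0.71750) = 0.202783
  p_II = (1/(0.30·√(2π)))·exp(−(2.81−2.30)²/(2·0.30²)) = 1.329808·exp(-1.44500) = 0.313497
  p_III = (1/(0.50·√(2π)))·exp(−(2.81−5.94)²/(2·0.50²)) = 0.797885·exp(-19.59380) = 2.46866e-09
  p_IV = (1/(0.60·√(2π)))·exp(−(2.81−8.47)²/(2·0.60²)) = 0.664904·exp(-44.49389) = 3.15725e-20
Prior × likelihood for each component:
  π_I·p_I = 0.36 × 0.202783 = 0.0730019
  π_II·p_II = 0.31 × 0.313497 = 0.097184
  π_III·p_III = 0.13 × 2.46866e-09 = 3.20925e-10
  π_IV·p_IV = 0.20 × 3.15725e-20 = 6.31449e-21
Marginal: 0.0730019 + 0.097184 + 3.20925e-10 + 6.31449e-21 = 0.170186
P(Source II | the observation) ≈ 0.571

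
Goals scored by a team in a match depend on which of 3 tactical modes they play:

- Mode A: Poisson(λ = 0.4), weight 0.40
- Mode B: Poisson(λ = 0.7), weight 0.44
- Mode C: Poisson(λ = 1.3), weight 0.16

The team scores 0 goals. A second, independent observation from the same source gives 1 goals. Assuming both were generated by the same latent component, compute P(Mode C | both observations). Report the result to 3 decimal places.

The responsibility of component k is P(Z=k) f_k(x) divided by Σ_j P(Z=j) f_j(x).
Since both observations come from the same component, the likelihood for component k is f_k(x₁)·f_k(x₂).
  p_A = [e^(−0.4)·0.4^0/0! = 0.67032] × [0.268128] = 0.179732
  p_B = [e^(−0.7)·0.7^0/0! = 0.496585] × [0.34761] = 0.172618
  p_C = [e^(−1.3)·1.3^0/0! = 0.272532] × [0.354291] = 0.0965557
Unnormalised posteriors:
  P(Z=A)·p_A = 0.40 × 0.179732 = 0.0718926
  P(Z=B)·p_B = 0.44 × 0.172618 = 0.0759519
  P(Z=C)·p_C = 0.16 × 0.0965557 = 0.0154489
Evidence: 0.0718926 + 0.0759519 + 0.0154489 = 0.163293
P(Mode C | x₁,x₂) = 0.0154489 / 0.163293 ≈ 0.095

0.095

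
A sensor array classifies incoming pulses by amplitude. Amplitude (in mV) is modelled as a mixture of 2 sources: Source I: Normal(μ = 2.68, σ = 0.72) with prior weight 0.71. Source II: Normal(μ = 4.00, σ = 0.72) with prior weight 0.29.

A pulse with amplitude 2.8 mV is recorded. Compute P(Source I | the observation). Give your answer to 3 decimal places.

Posterior ∝ prior × likelihood, so P(k | x) ∝ w_k f_k(x); normalise over all components.
Normal densities:
  L_I = (1/(0.72·√(2π)))·exp(−(2.8−2.68)²/(2·0.72²)) = 0.554087·exp(-0.01389) = 0.546444
  L_II = (1/(0.72·√(2π)))·exp(−(2.8−4.00)²/(2·0.72²)) = 0.554087·exp(-1.38889) = 0.138163
Multiply by the mixture weights:
  w_I·L_I = 0.71 × 0.546444 = 0.387975
  w_II·L_II = 0.29 × 0.138163 = 0.0400672
Denominator: 0.387975 + 0.0400672 = 0.428042
Responsibility of Source I: 0.387975 / 0.428042 ≈ 0.906

0.906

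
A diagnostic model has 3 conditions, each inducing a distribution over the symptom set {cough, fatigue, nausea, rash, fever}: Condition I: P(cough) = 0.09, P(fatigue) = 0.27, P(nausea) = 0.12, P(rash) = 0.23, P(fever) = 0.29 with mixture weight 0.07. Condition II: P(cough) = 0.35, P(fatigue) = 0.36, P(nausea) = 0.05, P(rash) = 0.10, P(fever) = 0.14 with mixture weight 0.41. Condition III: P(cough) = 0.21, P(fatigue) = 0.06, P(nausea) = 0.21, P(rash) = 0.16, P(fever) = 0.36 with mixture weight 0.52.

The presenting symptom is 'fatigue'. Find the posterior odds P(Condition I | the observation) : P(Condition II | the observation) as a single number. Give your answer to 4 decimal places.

0.1280

Posterior odds = (P(Z=i) f_i(x)) / (P(Z=j) f_j(x)); the normalising sum cancels.
Evaluate each component's likelihood at the observed value:
  f_I = 0.27
  f_II = 0.36
  f_III = 0.06
0.0189 / 0.1476 ≈ 0.1280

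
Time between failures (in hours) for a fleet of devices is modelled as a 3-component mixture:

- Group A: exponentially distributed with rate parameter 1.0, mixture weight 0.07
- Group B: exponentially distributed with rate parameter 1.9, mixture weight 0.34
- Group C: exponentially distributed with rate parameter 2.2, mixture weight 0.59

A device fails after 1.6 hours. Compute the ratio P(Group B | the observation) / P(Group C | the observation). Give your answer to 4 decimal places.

0.8043

Posterior odds = (π_i f_i(x)) / (π_j f_j(x)); the normalising sum cancels.
Exponential densities:
  p_A = 1.0·e^(−1.0·1.6) = 1.0·e^(−1.6000) = 0.201897
  p_B = 1.9·e^(−1.9·1.6) = 1.9·e^(−3.0400) = 0.0908863
  p_C = 2.2·e^(−2.2·1.6) = 2.2·e^(−3.5200) = 0.0651188
Posterior odds = (π_B·p_B) / (π_C·p_C) = (0.34·0.0908863) / (0.59·0.0651188) = 0.0309013 / 0.0384201 ≈ 0.8043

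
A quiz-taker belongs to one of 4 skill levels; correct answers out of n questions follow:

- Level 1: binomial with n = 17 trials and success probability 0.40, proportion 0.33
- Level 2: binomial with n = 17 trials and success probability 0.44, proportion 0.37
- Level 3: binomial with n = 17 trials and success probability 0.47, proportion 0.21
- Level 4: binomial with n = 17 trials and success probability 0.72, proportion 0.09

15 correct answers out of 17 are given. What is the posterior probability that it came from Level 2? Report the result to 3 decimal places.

By Bayes' theorem, P(k | x) = w_k f_k(x) / Σ_j w_j f_j(x).
Component likelihoods at x = 15 correct answers out of 17:
  L_1 = 5.25704e-05
  L_2 = 0.000191296
  L_3 = 0.000460849
  L_4 = 0.07724
Weight by the priors:
  w_1·L_1 = 0.33 × 5.25704e-05 = 1.73482e-05
  w_2·L_2 = 0.37 × 0.000191296 = 7.07794e-05
  w_3·L_3 = 0.21 × 0.000460849 = 9.67783e-05
  w_4·L_4 = 0.09 × 0.07724 = 0.0069516
Evidence: 1.73482e-05 + 7.07794e-05 + 9.67783e-05 + 0.0069516 = 0.00713651
So the posterior for Level 2 is 7.07794e-05 / 0.00713651 ≈ 0.010.

0.010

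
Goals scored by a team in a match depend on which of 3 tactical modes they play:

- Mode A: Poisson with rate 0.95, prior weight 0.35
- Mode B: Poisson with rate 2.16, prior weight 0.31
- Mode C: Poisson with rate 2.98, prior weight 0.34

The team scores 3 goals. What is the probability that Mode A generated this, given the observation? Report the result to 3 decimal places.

0.124

Apply Bayes' rule: the posterior for each component is proportional to its prior times its likelihood at x.
Component likelihoods at x = 3 goals:
  p_A = e^(−0.95)·0.95^3/3! = 0.0552637
  p_B = e^(−2.16)·2.16^3/3! = 0.193702
  p_C = e^(−2.98)·2.98^3/3! = 0.224027
Multiply by the mixture weights:
  P(Z=A)·p_A = 0.35 × 0.0552637 = 0.0193423
  P(Z=B)·p_B = 0.31 × 0.193702 = 0.0600476
  P(Z=C)·p_C = 0.34 × 0.224027 = 0.0761691
Evidence: 0.0193423 + 0.0600476 + 0.0761691 = 0.155559
P(Mode A | x) = 0.0193423 / 0.155559 ≈ 0.124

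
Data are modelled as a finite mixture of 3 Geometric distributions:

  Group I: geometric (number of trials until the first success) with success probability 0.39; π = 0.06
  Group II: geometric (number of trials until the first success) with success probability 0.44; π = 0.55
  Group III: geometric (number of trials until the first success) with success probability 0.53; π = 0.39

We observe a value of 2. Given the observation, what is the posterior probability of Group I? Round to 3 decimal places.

0.058

Apply Bayes' rule: the posterior for each component is proportional to its prior times its likelihood at x.
Evaluate each component's likelihood at the observed value:
  f_I = 0.39·(1−0.39)^1 = 0.39·0.61 = 0.2379
  f_II = 0.44·(1−0.44)^1 = 0.44·0.56 = 0.2464
  f_III = 0.53·(1−0.53)^1 = 0.53·0.47 = 0.2491
Weight by the priors:
  π_I·f_I = 0.06 × 0.2379 = 0.014274
  π_II·f_II = 0.55 × 0.2464 = 0.13552
  π_III·f_III = 0.39 × 0.2491 = 0.097149
Marginal: 0.014274 + 0.13552 + 0.097149 = 0.246943
P(Group I | x) ≈ 0.058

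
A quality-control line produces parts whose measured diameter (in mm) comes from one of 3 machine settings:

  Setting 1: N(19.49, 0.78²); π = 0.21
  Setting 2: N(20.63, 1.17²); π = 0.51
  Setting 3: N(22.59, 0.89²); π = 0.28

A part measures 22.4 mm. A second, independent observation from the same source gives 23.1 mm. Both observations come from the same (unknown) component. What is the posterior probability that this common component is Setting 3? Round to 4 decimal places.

Apply Bayes' rule: the posterior for each component is proportional to its prior times its likelihood at x.
Since both observations come from the same component, the likelihood for component k is f_k(x₁)·f_k(x₂).
  f_1 = [(1/(0.78·√(2π)))·exp(−(22.4−19.49)²/(2·0.78²)) = 0.511464·exp(-6.95932) = 0.00048576] × [1.14146e-05] = 5.54474e-09
  f_2 = [(1/(1.17·√(2π)))·exp(−(22.4−20.63)²/(2·1.17²)) = 0.340976·exp(-1.14431) = 0.108581] × [0.0367235] = 0.00398749
  f_3 = [(1/(0.89·√(2π)))·exp(−(22.4−22.59)²/(2·0.89²)) = 0.448250·exp(-0.02279) = 0.438151] × [0.380378] = 0.166663
Prior × likelihood for each component:
  P(Z=1)·f_1 = 0.21 × 5.54474e-09 = 1.1644e-09
  P(Z=2)·f_2 = 0.51 × 0.00398749 = 0.00203362
  P(Z=3)·f_3 = 0.28 × 0.166663 = 0.0466657
Evidence: 1.1644e-09 + 0.00203362 + 0.0466657 = 0.0486993
Responsibility of Setting 3: 0.0466657 / 0.0486993 ≈ 0.9582

0.9582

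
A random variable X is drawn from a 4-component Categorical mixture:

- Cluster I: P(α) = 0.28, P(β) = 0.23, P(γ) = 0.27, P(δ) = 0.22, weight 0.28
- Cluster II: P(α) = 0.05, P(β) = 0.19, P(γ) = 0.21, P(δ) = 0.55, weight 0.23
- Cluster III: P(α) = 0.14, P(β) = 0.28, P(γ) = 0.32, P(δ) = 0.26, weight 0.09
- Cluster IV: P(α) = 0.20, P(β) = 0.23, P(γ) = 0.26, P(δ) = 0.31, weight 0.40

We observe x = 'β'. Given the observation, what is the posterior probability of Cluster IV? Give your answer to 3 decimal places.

0.408

The responsibility of component k is π_k f_k(x) divided by Σ_j π_j f_j(x).
Component likelihoods at x = 'β':
  f_I = P(β | comp) = 0.23
  f_II = P(β | comp) = 0.19
  f_III = P(β | comp) = 0.28
  f_IV = P(β | comp) = 0.23
Multiply by the mixture weights:
  π_I·f_I = 0.28 × 0.23 = 0.0644
  π_II·f_II = 0.23 × 0.19 = 0.0437
  π_III·f_III = 0.09 × 0.28 = 0.0252
  π_IV·f_IV = 0.40 × 0.23 = 0.092
Normaliser: 0.0644 + 0.0437 + 0.0252 + 0.092 = 0.2253
So the posterior for Cluster IV is 0.092 / 0.2253 ≈ 0.408.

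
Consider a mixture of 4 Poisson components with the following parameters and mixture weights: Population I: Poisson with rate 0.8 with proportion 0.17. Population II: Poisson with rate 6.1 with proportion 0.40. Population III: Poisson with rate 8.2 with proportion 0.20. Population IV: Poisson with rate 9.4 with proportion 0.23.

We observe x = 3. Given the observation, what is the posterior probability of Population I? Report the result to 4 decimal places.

Apply Bayes' rule: the posterior for each component is proportional to its prior times its likelihood at x.
Poisson probabilities:
  L_I = 0.0383427
  L_II = 0.0848481
  L_III = 0.0252392
  L_IV = 0.0114515
Weight by the priors:
  π_I·L_I = 0.17 × 0.0383427 = 0.00651827
  π_II·L_II = 0.40 × 0.0848481 = 0.0339392
  π_III·L_III = 0.20 × 0.0252392 = 0.00504784
  π_IV·L_IV = 0.23 × 0.0114515 = 0.00263386
Denominator: 0.00651827 + 0.0339392 + 0.00504784 + 0.00263386 = 0.0481392
P(Population I | 3) ≈ 0.1354

0.1354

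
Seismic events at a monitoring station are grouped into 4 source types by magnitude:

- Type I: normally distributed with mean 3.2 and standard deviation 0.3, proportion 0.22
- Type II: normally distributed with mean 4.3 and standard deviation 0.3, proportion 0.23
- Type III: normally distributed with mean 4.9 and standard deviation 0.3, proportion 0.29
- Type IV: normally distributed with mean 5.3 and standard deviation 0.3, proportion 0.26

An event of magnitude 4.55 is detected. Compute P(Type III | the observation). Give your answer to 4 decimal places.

0.4577

By Bayes' theorem, P(k | x) = π_k f_k(x) / Σ_j π_j f_j(x).
Component likelihoods at x = 4.55:
  p_I = 5.32791e-05
  p_II = 0.939706
  p_III = 0.673329
  p_IV = 0.0584277
Multiply by the mixture weights:
  π_I·p_I = 0.22 × 5.32791e-05 = 1.17214e-05
  π_II·p_II = 0.23 × 0.939706 = 0.216132
  π_III·p_III = 0.29 × 0.673329 = 0.195265
  π_IV·p_IV = 0.26 × 0.0584277 = 0.0151912
Marginal: 1.17214e-05 + 0.216132 + 0.195265 + 0.0151912 = 0.426601
So the posterior for Type III is 0.195265 / 0.426601 ≈ 0.4577.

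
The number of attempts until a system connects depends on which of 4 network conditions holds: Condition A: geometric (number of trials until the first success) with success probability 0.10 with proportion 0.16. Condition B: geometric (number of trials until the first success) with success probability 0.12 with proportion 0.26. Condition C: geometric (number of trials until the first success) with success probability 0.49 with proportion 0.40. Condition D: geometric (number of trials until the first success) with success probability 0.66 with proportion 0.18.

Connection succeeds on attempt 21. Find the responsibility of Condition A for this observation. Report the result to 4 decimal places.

0.4456

Posterior ∝ prior × likelihood, so P(k | x) ∝ π_k f_k(x); normalise over all components.
Evaluate each component's likelihood at the observed value:
  L_A = 0.0121577
  L_B = 0.00930754
  L_C = 6.94384e-07
  L_D = 2.81269e-10
Multiply by the mixture weights:
  π_A·L_A = 0.16 × 0.0121577 = 0.00194523
  π_B·L_B = 0.26 × 0.00930754 = 0.00241996
  π_C·L_C = 0.40 × 6.94384e-07 = 2.77754e-07
  π_D·L_D = 0.18 × 2.81269e-10 = 5.06285e-11
Normaliser: 0.00194523 + 0.00241996 + 2.77754e-07 + 5.06285e-11 = 0.00436546
So the posterior for Condition A is 0.00194523 / 0.00436546 ≈ 0.4456.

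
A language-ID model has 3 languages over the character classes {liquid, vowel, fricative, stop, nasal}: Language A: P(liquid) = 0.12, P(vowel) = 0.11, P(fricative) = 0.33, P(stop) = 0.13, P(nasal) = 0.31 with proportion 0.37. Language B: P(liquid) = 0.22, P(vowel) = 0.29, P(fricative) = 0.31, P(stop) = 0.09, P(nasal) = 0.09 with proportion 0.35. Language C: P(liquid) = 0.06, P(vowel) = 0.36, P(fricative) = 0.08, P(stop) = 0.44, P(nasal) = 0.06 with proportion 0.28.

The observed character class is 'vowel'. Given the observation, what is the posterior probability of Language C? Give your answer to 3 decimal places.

0.415

Apply Bayes' rule: the posterior for each component is proportional to its prior times its likelihood at x.
Component likelihoods at x = 'vowel':
  p_A = P(vowel | comp) = 0.11
  p_B = P(vowel | comp) = 0.29
  p_C = P(vowel | comp) = 0.36
Unnormalised posteriors:
  w_A·p_A = 0.37 × 0.11 = 0.0407
  w_B·p_B = 0.35 × 0.29 = 0.1015
  w_C·p_C = 0.28 × 0.36 = 0.1008
Evidence: 0.0407 + 0.1015 + 0.1008 = 0.243
P(Language C | x) = 0.1008 / 0.243 ≈ 0.415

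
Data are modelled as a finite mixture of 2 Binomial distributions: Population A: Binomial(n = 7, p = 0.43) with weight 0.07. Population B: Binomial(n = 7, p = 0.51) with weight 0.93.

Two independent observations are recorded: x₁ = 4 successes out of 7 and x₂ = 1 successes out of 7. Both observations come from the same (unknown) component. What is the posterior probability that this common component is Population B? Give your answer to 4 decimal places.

The responsibility of component k is w_k f_k(x) divided by Σ_j w_j f_j(x).
Since both observations come from the same component, the likelihood for component k is f_k(x₁)·f_k(x₂).
  L_A = [0.221598] × [0.103232] = 0.0228761
  L_B = [0.278572] × [0.0494134] = 0.0137652
Weight by the priors:
  w_A·L_A = 0.07 × 0.0228761 = 0.00160133
  w_B·L_B = 0.93 × 0.0137652 = 0.0128016
Sum: 0.00160133 + 0.0128016 = 0.0144029
P(Population B | data) = 0.0128016 / 0.0144029 ≈ 0.8888

0.8888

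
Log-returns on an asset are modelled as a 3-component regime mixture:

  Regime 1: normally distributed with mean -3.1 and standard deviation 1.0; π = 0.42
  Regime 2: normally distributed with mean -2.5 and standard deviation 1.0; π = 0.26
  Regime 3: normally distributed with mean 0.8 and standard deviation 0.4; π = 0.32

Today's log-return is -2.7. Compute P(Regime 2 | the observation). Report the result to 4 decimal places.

0.3966

Apply Bayes' rule: the posterior for each component is proportional to its prior times its likelihood at x.
Evaluate each component's likelihood at the observed value:
  f_1 = (1/(1.0·√(2π)))·exp(−(-2.7−-3.1)²/(2·1.0²)) = 0.398942·exp(-0.08000) = 0.36827
  f_2 = (1/(1.0·√(2π)))·exp(−(-2.7−-2.5)²/(2·1.0²)) = 0.398942·exp(-0.02000) = 0.391043
  f_3 = (1/(0.4·√(2π)))·exp(−(-2.7−0.8)²/(2·0.4²)) = 0.997356·exp(-38.28125) = 2.36328e-17
Weight by the priors:
  π_1·f_1 = 0.42 × 0.36827 = 0.154673
  π_2·f_2 = 0.26 × 0.391043 = 0.101671
  π_3·f_3 = 0.32 × 2.36328e-17 = 7.56248e-18
Marginal: 0.154673 + 0.101671 + 7.56248e-18 = 0.256345
Responsibility of Regime 2: 0.101671 / 0.256345 ≈ 0.3966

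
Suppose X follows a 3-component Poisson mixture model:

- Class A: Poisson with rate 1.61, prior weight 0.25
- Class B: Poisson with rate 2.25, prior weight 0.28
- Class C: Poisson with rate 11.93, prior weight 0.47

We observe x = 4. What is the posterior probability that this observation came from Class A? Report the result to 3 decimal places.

Posterior ∝ prior × likelihood, so P(k | x) ∝ P(Z=k) f_k(x); normalise over all components.
Poisson probabilities:
  p_A = e^(−1.61)·1.61^4/4! = 0.0559601
  p_B = e^(−2.25)·2.25^4/4! = 0.112553
  p_C = e^(−11.93)·11.93^4/4! = 0.00556183
Weight by the priors:
  P(Z=A)·p_A = 0.25 × 0.0559601 = 0.01399
  P(Z=B)·p_B = 0.28 × 0.112553 = 0.0315148
  P(Z=C)·p_C = 0.47 × 0.00556183 = 0.00261406
Normaliser: 0.01399 + 0.0315148 + 0.00261406 = 0.0481189
P(Class A | x) = 0.01399 / 0.0481189 ≈ 0.291

0.291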